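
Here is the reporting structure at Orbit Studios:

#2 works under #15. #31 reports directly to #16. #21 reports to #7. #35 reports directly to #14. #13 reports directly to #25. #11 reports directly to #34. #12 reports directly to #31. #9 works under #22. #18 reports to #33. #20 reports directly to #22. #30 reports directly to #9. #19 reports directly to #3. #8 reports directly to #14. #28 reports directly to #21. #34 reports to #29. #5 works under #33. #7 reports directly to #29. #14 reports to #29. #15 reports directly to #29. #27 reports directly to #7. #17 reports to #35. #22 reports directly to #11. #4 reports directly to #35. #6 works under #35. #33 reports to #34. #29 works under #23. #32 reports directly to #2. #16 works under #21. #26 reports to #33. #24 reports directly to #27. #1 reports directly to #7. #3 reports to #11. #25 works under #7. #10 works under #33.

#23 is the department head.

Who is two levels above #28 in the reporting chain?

#7

#28 reports to #21, and #21 reports to #7. So #28's skip-level manager is #7.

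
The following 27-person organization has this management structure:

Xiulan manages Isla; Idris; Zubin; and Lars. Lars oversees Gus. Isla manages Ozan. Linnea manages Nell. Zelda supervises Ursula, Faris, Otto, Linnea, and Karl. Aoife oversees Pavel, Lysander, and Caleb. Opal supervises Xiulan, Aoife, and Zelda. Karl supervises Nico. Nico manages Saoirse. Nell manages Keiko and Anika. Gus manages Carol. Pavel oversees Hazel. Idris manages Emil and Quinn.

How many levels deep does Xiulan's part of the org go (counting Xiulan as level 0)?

3

The longest chain under Xiulan runs Xiulan → Lars → Gus → Carol, which is 3 levels below Xiulan.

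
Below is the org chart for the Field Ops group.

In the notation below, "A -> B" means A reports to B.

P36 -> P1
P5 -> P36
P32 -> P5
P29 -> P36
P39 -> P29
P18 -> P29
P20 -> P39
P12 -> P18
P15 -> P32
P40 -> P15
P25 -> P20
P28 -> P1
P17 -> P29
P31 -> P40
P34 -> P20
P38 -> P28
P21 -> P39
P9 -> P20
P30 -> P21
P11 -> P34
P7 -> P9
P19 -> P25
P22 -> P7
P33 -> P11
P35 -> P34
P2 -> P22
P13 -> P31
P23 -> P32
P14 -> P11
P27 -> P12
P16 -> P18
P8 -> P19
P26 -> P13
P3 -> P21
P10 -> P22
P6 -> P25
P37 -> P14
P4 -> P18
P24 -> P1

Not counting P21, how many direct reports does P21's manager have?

P21 reports to P39. P39's other direct reports are P20 — 1 peer.

1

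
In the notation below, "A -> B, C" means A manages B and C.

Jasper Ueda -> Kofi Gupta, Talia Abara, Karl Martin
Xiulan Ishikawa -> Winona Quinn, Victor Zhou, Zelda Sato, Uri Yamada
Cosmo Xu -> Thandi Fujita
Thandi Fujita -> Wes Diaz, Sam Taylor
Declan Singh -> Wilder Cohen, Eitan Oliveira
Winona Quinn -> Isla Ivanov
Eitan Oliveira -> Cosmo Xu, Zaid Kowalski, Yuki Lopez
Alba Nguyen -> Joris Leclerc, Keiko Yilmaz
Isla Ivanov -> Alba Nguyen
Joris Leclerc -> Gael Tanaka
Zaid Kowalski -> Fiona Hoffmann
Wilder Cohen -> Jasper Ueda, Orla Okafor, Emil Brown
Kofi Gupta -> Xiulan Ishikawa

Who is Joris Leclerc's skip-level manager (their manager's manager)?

Isla Ivanov

Joris Leclerc reports to Alba Nguyen, and Alba Nguyen reports to Isla Ivanov. So Joris Leclerc's skip-level manager is Isla Ivanov.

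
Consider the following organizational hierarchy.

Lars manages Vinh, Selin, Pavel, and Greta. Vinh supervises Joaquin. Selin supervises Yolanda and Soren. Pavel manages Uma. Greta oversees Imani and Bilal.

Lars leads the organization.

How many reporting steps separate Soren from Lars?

Chain from Soren up to Lars: Soren → Selin → Lars. That is 2 steps up, so Soren is 2 levels below Lars.

2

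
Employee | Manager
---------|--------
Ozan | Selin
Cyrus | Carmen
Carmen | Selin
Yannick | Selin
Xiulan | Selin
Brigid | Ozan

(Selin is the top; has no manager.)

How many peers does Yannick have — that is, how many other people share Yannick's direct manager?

3

Yannick reports to Selin. Selin's other direct reports are Xiulan, Ozan, Carmen — 3 peers.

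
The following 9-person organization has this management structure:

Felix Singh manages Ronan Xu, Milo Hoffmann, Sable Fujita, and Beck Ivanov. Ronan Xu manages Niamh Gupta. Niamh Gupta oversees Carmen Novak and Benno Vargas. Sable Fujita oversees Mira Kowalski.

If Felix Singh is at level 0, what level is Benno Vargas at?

3

Chain from Benno Vargas up to Felix Singh: Benno Vargas → Niamh Gupta → Ronan Xu → Felix Singh. That is 3 steps up, so Benno Vargas is 3 levels below Felix Singh.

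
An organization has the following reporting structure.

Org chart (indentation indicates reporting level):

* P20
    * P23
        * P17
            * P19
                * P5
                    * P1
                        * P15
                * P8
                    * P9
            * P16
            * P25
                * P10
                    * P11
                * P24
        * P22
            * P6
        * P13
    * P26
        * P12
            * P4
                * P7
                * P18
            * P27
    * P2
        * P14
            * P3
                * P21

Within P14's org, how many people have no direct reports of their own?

The only person in P14's organization with no one reporting to them is P21. That is 1.

1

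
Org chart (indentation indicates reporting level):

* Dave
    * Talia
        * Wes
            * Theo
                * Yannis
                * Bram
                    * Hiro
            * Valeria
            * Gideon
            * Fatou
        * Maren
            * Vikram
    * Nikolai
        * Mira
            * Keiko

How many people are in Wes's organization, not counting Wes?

Wes directly manages Theo, Valeria, Gideon, Fatou. Under Theo: Bram, Hiro, Yannis (3). Valeria has no reports. Gideon has no reports. Fatou has no reports. So Wes's organization is 4 direct reports plus everyone under them: 4 + 1 + 1 + 1 = 7.

7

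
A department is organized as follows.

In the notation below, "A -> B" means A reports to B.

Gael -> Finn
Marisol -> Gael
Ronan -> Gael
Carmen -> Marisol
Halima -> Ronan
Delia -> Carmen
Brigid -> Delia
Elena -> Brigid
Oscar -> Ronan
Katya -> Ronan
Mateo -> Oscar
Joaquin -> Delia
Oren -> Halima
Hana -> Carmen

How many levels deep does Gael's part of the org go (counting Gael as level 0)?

The longest chain under Gael runs Gael → Marisol → Carmen → Delia → Brigid → Elena, which is 5 levels below Gael.

5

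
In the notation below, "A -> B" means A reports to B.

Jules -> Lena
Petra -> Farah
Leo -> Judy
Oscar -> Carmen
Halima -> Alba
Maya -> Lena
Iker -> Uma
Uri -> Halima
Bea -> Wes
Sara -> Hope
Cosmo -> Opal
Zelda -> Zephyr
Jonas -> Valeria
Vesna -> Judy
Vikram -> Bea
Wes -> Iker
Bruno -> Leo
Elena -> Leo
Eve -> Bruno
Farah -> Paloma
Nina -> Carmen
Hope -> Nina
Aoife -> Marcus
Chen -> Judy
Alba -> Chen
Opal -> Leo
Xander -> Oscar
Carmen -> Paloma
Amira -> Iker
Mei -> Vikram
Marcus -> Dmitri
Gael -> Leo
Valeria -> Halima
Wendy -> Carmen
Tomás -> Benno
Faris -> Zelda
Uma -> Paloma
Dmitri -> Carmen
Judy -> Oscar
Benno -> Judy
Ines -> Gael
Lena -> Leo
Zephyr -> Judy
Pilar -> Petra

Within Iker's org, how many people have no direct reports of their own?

2

The people in Iker's organization with no one reporting to them are Mei, Amira. That is 2.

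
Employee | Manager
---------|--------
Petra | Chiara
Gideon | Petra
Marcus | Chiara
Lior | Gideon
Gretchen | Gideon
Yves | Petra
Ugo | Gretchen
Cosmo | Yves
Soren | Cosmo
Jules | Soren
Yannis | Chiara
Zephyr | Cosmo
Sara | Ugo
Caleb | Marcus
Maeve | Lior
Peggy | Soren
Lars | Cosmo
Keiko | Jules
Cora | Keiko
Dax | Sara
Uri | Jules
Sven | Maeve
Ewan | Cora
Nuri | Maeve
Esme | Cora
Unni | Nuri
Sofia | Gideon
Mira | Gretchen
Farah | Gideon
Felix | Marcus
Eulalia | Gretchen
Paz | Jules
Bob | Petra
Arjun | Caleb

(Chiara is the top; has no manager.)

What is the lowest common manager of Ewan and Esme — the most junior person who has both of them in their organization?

Cora

Ewan's chain of managers is Cora, Keiko, Jules, Soren, Cosmo, Yves, Petra, Chiara. Esme's chain of managers is Cora, Keiko, Jules, Soren, Cosmo, Yves, Petra, Chiara. The first manager that appears in both chains is Cora.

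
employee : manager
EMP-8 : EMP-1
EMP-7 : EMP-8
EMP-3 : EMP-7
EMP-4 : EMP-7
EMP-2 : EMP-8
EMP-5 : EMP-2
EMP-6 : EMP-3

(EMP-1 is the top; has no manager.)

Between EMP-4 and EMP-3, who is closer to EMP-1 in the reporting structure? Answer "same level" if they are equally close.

Both EMP-4 and EMP-3 are 3 levels below EMP-1.

same level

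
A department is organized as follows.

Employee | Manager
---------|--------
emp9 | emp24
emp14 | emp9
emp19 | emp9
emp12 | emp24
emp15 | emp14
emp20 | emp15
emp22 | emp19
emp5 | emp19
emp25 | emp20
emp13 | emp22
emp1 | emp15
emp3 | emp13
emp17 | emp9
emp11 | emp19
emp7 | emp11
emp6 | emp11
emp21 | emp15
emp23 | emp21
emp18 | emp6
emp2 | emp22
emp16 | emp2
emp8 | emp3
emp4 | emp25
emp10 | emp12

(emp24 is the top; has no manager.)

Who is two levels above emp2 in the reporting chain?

emp2 reports to emp22, and emp22 reports to emp19. So emp2's skip-level manager is emp19.

emp19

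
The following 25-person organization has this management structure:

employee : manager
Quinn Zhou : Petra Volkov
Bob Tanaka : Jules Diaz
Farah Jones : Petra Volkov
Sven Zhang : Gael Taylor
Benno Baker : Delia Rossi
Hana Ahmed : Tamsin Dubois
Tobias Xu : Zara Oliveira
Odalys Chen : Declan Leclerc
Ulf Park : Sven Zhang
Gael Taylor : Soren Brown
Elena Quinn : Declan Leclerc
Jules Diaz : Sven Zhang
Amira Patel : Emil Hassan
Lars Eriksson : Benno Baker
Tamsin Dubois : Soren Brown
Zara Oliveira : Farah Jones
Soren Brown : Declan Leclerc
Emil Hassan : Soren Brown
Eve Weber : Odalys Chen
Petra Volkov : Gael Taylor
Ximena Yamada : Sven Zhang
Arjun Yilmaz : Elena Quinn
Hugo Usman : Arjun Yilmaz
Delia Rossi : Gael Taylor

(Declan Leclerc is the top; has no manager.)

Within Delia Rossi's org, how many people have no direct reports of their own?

The only person in Delia Rossi's organization with no one reporting to them is Lars Eriksson. That is 1.

1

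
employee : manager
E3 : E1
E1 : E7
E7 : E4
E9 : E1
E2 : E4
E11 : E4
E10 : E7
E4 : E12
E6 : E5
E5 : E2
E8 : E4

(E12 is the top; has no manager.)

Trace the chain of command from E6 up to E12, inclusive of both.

E6 reports to E5. E5 reports to E2. E2 reports to E4. E4 reports to E12. E12 is at the top.

E6 -> E5 -> E2 -> E4 -> E12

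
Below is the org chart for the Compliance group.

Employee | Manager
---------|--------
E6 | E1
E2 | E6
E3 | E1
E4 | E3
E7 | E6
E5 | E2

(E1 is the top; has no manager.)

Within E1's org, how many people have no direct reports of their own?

3

The people in E1's organization with no one reporting to them are E4, E7, E5. That is 3.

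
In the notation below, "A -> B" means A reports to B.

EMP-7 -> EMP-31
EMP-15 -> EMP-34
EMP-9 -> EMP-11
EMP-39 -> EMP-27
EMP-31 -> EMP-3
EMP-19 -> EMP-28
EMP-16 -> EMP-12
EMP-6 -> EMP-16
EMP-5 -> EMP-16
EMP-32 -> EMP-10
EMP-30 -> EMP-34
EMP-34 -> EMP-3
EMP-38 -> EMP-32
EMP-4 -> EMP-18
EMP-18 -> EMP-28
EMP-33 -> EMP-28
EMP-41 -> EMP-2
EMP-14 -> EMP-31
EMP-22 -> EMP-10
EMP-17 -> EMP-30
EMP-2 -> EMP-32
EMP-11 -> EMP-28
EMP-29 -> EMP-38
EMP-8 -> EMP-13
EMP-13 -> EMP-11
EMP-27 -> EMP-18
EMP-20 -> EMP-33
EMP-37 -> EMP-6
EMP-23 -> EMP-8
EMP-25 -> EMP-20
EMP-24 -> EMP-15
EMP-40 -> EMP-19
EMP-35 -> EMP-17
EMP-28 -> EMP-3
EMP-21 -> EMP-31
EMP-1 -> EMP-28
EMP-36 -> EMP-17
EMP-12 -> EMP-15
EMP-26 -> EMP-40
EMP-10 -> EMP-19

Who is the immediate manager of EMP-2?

EMP-32

EMP-2 reports directly to EMP-32.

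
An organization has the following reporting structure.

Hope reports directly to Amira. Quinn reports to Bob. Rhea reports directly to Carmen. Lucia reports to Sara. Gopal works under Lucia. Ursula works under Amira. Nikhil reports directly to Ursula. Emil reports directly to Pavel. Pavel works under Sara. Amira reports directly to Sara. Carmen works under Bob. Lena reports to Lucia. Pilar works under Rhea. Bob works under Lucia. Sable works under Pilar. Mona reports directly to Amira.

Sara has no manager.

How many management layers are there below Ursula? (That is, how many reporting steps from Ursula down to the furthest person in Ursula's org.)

The longest chain under Ursula runs Ursula → Nikhil, which is 1 level below Ursula.

1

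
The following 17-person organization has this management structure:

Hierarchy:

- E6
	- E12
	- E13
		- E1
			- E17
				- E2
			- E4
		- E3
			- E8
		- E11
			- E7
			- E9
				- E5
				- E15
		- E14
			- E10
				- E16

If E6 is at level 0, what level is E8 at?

3

Chain from E8 up to E6: E8 → E3 → E13 → E6. That is 3 steps up, so E8 is 3 levels below E6.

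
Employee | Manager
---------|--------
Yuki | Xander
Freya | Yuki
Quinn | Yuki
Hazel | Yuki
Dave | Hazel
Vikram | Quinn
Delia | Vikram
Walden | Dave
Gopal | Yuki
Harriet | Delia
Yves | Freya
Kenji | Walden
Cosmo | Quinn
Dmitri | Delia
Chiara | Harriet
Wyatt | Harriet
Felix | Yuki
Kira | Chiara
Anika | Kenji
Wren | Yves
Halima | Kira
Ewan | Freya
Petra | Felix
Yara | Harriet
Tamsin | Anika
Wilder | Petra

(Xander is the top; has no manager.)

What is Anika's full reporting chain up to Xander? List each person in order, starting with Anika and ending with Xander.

Anika -> Kenji -> Walden -> Dave -> Hazel -> Yuki -> Xander

Anika reports to Kenji. Kenji reports to Walden. Walden reports to Dave. Dave reports to Hazel. Hazel reports to Yuki. Yuki reports to Xander. Xander is at the top.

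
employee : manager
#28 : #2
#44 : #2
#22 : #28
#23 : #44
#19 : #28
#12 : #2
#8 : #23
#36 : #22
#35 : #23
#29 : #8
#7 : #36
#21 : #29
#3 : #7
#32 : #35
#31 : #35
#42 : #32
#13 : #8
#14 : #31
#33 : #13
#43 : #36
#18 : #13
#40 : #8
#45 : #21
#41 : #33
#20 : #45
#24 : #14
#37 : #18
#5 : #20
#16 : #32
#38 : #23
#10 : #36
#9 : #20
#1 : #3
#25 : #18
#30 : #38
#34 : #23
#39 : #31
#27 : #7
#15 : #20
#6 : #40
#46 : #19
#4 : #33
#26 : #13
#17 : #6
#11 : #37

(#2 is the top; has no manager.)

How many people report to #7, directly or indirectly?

#7 directly manages #3, #27. Under #3: #1 (1). #27 has no reports. So #7's organization is 2 direct reports plus everyone under them: 2 + 1 = 3.

3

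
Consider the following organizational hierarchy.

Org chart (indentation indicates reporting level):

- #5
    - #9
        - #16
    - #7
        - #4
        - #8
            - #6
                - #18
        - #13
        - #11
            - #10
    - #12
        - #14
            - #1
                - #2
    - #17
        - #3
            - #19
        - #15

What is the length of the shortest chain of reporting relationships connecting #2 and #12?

3

#2 is in #12's organization: the chain from #2 up to #12 is #2 → #1 → #14 → #12, which is 3 links.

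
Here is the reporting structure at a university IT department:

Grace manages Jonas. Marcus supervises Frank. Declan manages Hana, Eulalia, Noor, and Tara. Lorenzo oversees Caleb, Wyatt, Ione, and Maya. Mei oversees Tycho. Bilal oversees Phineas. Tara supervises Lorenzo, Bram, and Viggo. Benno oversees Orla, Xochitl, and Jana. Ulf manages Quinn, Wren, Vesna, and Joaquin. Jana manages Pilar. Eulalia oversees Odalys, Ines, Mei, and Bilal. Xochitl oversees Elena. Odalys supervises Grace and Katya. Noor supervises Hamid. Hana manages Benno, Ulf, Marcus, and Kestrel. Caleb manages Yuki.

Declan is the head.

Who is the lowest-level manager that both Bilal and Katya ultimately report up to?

Eulalia

Bilal's chain of managers is Eulalia, Declan. Katya's chain of managers is Odalys, Eulalia, Declan. The first manager that appears in both chains is Eulalia.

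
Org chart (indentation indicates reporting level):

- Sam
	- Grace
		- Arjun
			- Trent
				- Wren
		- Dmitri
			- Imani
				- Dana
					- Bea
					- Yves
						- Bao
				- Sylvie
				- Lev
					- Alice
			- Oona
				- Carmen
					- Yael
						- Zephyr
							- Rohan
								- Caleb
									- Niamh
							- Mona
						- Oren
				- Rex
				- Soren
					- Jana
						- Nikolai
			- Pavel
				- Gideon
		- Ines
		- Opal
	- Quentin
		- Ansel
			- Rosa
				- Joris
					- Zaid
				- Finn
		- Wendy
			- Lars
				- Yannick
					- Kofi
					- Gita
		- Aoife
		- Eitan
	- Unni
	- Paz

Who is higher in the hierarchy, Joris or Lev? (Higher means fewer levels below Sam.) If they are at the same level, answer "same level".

Both Joris and Lev are 4 levels below Sam.

same level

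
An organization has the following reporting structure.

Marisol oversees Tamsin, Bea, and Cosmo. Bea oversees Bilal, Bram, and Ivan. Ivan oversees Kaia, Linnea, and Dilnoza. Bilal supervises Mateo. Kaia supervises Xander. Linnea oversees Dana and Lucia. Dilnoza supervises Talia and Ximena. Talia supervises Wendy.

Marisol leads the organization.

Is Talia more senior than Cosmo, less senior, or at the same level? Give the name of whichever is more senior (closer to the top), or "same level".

Cosmo

Talia is 4 levels below Marisol; Cosmo is 1. Cosmo is higher.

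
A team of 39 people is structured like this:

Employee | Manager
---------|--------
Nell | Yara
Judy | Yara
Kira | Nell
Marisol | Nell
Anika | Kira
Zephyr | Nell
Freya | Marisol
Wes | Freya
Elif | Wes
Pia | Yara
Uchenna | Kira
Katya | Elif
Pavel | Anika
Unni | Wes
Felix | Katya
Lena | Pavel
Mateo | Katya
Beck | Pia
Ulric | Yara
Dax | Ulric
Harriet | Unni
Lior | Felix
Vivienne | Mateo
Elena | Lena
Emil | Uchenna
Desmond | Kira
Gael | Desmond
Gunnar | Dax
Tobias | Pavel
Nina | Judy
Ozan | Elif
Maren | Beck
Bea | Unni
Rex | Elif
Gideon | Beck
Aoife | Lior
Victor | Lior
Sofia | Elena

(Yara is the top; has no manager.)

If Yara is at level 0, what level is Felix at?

Chain from Felix up to Yara: Felix → Katya → Elif → Wes → Freya → Marisol → Nell → Yara. That is 7 steps up, so Felix is 7 levels below Yara.

7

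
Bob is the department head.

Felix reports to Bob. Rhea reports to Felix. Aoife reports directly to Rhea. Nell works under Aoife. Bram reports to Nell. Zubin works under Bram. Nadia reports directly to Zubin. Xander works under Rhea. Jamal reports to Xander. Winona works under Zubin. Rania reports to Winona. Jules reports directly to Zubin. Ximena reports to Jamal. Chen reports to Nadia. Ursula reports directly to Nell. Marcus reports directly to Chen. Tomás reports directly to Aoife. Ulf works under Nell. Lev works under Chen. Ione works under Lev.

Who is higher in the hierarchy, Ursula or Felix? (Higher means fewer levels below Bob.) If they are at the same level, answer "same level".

Ursula is 5 levels below Bob; Felix is 1. Felix is higher.

Felix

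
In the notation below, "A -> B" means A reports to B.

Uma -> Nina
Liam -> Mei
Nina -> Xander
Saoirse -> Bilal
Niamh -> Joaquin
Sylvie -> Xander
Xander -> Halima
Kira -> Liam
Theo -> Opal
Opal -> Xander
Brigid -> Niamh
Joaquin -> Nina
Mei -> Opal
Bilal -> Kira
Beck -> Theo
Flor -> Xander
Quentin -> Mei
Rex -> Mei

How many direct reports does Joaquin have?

Joaquin directly manages Niamh. That is 1 direct report.

1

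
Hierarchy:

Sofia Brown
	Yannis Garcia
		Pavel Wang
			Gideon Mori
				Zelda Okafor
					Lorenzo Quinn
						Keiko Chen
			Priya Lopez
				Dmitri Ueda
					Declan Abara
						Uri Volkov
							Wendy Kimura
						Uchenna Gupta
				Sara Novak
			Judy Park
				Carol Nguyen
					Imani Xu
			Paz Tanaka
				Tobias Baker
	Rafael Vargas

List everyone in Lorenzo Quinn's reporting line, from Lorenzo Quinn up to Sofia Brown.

Lorenzo Quinn -> Zelda Okafor -> Gideon Mori -> Pavel Wang -> Yannis Garcia -> Sofia Brown

Lorenzo Quinn reports to Zelda Okafor. Zelda Okafor reports to Gideon Mori. Gideon Mori reports to Pavel Wang. Pavel Wang reports to Yannis Garcia. Yannis Garcia reports to Sofia Brown. Sofia Brown is at the top.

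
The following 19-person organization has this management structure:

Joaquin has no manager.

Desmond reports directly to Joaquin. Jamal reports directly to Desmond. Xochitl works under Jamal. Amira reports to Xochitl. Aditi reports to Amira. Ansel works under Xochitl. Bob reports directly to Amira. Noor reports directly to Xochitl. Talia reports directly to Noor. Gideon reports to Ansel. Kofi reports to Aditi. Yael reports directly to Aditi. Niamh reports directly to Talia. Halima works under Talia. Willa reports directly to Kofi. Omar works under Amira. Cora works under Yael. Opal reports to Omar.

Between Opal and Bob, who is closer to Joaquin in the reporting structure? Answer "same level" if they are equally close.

Opal is 6 levels below Joaquin; Bob is 5. Bob is higher.

Bob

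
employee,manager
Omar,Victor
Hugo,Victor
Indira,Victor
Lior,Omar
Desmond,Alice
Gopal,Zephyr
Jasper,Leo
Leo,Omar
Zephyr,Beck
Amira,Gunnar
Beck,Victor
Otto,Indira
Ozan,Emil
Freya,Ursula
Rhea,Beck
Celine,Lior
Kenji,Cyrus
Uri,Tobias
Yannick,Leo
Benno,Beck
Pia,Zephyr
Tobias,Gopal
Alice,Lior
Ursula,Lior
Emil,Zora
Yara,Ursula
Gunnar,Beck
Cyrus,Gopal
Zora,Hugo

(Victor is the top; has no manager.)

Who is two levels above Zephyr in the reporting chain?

Zephyr reports to Beck, and Beck reports to Victor. So Zephyr's skip-level manager is Victor.

Victor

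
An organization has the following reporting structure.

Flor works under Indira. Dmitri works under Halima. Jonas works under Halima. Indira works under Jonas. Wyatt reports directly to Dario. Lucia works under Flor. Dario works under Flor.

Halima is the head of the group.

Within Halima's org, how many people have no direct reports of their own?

3

The people in Halima's organization with no one reporting to them are Dmitri, Lucia, Wyatt. That is 3.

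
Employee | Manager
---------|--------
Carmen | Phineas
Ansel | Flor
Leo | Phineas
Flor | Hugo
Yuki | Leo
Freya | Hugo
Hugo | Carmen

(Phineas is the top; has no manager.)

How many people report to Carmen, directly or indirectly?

Carmen directly manages Hugo. Under Hugo: Freya, Flor, Ansel (3). That's 4 in total.

4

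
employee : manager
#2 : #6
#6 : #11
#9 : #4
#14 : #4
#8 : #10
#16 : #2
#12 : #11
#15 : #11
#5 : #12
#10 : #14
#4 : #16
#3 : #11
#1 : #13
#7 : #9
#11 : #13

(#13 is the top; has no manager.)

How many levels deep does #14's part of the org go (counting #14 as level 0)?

2

The longest chain under #14 runs #14 → #10 → #8, which is 2 levels below #14.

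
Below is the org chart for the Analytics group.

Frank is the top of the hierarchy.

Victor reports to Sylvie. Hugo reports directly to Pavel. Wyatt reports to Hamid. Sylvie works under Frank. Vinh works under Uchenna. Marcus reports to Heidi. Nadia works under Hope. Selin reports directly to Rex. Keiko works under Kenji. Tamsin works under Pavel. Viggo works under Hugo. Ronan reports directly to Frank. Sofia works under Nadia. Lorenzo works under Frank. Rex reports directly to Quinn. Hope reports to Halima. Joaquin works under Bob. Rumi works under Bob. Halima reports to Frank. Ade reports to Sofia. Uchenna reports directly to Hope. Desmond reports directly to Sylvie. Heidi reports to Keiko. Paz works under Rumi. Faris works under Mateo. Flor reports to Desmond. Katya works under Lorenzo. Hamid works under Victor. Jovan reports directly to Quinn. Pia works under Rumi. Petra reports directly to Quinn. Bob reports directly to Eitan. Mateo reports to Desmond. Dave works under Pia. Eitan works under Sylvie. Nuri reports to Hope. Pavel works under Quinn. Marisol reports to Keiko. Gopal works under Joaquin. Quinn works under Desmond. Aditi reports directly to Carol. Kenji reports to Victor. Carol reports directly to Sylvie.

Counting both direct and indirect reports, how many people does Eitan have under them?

7

Eitan directly manages Bob. Under Bob: Joaquin, Gopal, Rumi, Pia, Dave, Paz (6). That's 7 in total.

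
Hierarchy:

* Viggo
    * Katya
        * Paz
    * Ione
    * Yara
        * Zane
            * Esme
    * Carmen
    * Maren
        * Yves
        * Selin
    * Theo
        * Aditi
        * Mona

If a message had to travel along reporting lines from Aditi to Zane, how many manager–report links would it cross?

Aditi is 2 levels below Viggo, and Zane is 2 levels below Viggo (their lowest common manager). The shortest path runs up from Aditi to Viggo and back down to Zane: 2 + 2 = 4 links.

4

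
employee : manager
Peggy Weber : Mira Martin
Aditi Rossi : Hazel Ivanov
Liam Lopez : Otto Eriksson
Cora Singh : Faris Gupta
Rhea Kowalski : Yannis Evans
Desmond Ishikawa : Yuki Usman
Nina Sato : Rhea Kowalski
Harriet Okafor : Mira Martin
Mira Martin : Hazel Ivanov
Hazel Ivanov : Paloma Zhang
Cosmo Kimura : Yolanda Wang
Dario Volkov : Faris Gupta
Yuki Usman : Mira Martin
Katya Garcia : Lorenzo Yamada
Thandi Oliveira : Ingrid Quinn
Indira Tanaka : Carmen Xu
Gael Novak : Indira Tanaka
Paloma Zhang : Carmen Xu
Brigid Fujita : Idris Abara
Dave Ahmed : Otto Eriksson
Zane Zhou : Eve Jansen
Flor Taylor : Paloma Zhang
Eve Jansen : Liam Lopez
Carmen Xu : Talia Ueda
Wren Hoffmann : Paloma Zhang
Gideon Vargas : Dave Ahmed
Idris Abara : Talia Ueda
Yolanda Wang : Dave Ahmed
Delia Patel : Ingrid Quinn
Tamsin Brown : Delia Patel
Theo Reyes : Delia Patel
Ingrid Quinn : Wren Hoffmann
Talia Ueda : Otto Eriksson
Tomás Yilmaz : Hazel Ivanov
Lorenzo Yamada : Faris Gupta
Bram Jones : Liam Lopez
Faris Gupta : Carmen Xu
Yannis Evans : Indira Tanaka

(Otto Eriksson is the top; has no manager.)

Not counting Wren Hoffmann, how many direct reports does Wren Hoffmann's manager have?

2

Wren Hoffmann reports to Paloma Zhang. Paloma Zhang's other direct reports are Hazel Ivanov, Flor Taylor — 2 peers.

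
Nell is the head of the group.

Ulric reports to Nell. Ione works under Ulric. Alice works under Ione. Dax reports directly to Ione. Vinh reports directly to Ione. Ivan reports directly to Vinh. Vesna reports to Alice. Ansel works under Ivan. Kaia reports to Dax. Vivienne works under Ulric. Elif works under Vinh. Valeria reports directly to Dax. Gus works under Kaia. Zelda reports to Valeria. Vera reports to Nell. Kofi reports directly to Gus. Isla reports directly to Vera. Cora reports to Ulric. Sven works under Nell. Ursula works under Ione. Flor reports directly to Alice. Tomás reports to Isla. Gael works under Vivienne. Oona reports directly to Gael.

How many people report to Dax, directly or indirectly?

5

Dax directly manages Kaia, Valeria. Under Kaia: Gus, Kofi (2). Under Valeria: Zelda (1). So Dax's organization is 2 direct reports plus everyone under them: 3 + 2 = 5.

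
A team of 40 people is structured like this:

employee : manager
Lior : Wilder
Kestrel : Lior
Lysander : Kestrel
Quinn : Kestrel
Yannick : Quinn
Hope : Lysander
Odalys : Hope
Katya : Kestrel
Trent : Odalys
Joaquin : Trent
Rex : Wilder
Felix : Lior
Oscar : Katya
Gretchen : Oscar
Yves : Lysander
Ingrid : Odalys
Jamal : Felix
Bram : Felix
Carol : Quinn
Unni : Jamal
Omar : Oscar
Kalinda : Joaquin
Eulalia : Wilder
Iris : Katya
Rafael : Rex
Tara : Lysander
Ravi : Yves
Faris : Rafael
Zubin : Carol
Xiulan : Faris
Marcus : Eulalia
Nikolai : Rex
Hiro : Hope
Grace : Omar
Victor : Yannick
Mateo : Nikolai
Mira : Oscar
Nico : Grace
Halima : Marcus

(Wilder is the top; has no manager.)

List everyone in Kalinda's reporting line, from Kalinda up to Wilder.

Kalinda reports to Joaquin. Joaquin reports to Trent. Trent reports to Odalys. Odalys reports to Hope. Hope reports to Lysander. Lysander reports to Kestrel. Kestrel reports to Lior. Lior reports to Wilder. Wilder is at the top.

Kalinda -> Joaquin -> Trent -> Odalys -> Hope -> Lysander -> Kestrel -> Lior -> Wilder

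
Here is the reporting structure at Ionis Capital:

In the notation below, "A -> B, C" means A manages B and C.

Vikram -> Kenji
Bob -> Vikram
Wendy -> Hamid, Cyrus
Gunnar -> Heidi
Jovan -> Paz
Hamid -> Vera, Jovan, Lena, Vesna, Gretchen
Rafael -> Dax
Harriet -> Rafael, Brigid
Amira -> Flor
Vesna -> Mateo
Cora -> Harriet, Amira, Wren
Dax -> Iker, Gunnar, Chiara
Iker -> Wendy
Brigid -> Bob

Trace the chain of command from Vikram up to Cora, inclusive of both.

Vikram -> Bob -> Brigid -> Harriet -> Cora

Vikram reports to Bob. Bob reports to Brigid. Brigid reports to Harriet. Harriet reports to Cora. Cora is at the top.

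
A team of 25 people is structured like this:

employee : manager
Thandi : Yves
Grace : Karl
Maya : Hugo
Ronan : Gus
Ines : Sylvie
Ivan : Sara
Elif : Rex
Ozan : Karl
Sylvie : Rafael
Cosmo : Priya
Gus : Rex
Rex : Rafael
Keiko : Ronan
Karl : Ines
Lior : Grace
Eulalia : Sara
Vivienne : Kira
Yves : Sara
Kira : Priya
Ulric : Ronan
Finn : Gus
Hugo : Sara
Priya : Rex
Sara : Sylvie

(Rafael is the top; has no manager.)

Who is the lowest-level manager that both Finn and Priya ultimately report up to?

Finn's chain of managers is Gus, Rex, Rafael. Priya's chain of managers is Rex, Rafael. The first manager that appears in both chains is Rex.

Rex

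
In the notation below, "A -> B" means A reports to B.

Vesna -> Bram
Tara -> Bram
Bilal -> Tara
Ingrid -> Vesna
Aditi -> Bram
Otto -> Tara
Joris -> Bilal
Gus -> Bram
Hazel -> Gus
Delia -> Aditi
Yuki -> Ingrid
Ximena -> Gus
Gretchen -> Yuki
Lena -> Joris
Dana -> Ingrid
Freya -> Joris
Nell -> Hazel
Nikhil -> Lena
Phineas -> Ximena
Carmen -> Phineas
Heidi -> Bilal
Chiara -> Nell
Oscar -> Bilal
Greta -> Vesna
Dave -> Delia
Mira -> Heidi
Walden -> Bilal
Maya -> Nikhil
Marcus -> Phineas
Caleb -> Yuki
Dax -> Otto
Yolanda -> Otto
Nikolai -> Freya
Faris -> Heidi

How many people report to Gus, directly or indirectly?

Gus directly manages Hazel, Ximena. Under Hazel: Nell, Chiara (2). Under Ximena: Phineas, Marcus, Carmen (3). So Gus's organization is 2 direct reports plus everyone under them: 3 + 4 = 7.

7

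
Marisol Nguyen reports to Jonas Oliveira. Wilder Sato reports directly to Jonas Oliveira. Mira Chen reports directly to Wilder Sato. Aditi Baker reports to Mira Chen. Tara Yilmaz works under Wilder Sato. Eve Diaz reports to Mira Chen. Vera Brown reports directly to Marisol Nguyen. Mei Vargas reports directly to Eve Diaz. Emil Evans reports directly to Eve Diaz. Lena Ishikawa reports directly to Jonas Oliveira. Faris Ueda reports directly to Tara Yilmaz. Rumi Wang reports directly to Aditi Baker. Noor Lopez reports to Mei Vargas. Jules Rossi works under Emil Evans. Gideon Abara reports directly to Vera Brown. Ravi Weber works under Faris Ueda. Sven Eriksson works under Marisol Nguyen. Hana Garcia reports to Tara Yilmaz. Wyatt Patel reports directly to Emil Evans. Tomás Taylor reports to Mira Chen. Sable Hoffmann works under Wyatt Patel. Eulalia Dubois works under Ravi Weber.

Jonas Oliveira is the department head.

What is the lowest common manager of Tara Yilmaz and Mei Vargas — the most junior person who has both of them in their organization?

Tara Yilmaz's chain of managers is Wilder Sato, Jonas Oliveira. Mei Vargas's chain of managers is Eve Diaz, Mira Chen, Wilder Sato, Jonas Oliveira. The first manager that appears in both chains is Wilder Sato.

Wilder Sato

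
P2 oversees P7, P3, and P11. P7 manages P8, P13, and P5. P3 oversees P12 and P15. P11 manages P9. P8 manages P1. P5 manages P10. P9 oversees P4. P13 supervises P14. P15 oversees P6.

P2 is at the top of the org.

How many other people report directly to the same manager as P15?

1

P15 reports to P3. P3's other direct reports are P12 — 1 peer.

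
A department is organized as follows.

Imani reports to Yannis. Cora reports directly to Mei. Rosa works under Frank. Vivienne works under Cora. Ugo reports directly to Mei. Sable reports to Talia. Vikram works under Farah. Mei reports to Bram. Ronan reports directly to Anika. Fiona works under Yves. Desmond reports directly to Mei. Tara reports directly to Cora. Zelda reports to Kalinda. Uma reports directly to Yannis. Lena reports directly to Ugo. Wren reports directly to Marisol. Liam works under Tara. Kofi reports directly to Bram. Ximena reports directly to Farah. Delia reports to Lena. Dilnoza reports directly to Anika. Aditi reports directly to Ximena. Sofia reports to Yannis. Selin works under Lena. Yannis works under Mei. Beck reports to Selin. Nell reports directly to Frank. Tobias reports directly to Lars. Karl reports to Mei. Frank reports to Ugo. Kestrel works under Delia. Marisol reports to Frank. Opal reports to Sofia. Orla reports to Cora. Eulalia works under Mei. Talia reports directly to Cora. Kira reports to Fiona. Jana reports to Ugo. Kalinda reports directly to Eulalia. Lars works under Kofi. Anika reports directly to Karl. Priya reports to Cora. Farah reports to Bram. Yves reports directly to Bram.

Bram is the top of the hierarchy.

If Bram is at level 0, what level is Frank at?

3

Chain from Frank up to Bram: Frank → Ugo → Mei → Bram. That is 3 steps up, so Frank is 3 levels below Bram.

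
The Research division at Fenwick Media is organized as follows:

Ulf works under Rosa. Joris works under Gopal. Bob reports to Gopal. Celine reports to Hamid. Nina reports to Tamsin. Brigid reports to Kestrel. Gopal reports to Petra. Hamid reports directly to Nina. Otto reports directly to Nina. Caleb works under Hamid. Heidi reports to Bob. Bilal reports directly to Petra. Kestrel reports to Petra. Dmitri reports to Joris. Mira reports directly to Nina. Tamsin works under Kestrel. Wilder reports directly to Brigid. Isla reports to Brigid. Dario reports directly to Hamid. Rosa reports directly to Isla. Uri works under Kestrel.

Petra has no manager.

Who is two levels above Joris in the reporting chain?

Petra

Joris reports to Gopal, and Gopal reports to Petra. So Joris's skip-level manager is Petra.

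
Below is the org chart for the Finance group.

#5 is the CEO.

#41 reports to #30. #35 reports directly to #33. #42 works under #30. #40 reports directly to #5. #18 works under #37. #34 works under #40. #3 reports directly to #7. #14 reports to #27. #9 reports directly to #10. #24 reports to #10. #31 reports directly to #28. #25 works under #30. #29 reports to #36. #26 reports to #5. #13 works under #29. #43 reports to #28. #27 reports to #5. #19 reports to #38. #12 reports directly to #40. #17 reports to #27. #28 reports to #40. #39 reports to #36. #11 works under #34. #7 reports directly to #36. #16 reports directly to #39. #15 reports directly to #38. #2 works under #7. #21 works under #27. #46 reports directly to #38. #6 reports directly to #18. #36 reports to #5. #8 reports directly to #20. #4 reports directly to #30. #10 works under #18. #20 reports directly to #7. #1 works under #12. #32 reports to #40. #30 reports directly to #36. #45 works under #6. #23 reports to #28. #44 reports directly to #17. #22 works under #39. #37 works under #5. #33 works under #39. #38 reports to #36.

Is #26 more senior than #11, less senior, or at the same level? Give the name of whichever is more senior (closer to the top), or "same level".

#26

#26 is 1 level below #5; #11 is 3. #26 is higher.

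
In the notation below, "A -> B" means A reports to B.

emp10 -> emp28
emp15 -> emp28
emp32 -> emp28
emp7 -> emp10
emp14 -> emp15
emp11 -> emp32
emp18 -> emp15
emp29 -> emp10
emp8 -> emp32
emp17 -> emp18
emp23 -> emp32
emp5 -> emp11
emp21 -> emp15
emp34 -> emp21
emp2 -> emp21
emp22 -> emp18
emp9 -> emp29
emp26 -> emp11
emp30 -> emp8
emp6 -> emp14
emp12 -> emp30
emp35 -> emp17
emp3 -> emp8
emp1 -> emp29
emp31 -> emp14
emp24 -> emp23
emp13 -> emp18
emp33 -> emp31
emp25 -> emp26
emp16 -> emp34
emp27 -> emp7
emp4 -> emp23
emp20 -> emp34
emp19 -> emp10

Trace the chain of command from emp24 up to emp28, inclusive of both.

emp24 -> emp23 -> emp32 -> emp28

emp24 reports to emp23. emp23 reports to emp32. emp32 reports to emp28. emp28 is at the top.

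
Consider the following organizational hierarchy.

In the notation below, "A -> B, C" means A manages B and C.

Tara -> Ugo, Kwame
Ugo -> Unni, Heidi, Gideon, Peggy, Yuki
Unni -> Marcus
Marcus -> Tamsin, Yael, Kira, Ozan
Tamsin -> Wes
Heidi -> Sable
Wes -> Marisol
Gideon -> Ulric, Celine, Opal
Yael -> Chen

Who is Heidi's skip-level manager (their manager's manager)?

Heidi reports to Ugo, and Ugo reports to Tara. So Heidi's skip-level manager is Tara.

Tara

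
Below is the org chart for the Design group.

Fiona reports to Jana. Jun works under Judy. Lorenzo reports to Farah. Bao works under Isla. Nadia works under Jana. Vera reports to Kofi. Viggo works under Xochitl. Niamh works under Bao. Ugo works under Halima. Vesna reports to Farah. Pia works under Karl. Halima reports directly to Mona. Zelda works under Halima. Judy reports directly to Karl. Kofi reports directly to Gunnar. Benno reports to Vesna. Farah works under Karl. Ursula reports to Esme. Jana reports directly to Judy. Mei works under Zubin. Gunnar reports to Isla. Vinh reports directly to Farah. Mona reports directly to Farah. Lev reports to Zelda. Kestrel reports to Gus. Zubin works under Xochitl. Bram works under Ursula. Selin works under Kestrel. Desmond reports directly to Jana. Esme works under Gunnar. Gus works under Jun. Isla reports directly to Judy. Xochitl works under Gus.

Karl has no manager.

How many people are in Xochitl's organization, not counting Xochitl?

3

Xochitl directly manages Viggo, Zubin. Viggo has no reports. Under Zubin: Mei (1). So Xochitl's organization is 2 direct reports plus everyone under them: 1 + 2 = 3.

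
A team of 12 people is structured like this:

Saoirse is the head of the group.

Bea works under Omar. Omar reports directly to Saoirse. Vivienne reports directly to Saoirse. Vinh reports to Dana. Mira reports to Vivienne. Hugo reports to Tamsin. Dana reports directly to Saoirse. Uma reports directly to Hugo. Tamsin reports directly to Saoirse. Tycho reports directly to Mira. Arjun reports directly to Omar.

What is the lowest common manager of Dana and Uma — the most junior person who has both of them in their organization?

Dana's chain of managers is Saoirse. Uma's chain of managers is Hugo, Tamsin, Saoirse. The first manager that appears in both chains is Saoirse.

Saoirse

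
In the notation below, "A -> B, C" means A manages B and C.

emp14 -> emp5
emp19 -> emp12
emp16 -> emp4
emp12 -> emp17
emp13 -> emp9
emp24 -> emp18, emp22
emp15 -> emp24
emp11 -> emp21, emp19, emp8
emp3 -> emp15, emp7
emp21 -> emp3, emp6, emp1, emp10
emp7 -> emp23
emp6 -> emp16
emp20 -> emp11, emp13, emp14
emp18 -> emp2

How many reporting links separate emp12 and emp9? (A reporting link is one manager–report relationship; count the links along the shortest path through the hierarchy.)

5

emp12 is 3 levels below emp20, and emp9 is 2 levels below emp20 (their lowest common manager). The shortest path runs up from emp12 to emp20 and back down to emp9: 3 + 2 = 5 links.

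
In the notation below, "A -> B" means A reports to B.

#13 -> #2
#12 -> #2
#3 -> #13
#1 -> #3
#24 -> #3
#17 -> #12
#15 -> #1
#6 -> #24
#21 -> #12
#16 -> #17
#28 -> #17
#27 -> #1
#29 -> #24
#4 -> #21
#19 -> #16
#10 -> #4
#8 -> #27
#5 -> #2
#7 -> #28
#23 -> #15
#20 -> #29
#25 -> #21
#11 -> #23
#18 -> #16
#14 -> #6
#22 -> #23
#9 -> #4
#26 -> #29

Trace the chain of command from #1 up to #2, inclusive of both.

#1 reports to #3. #3 reports to #13. #13 reports to #2. #2 is at the top.

#1 -> #3 -> #13 -> #2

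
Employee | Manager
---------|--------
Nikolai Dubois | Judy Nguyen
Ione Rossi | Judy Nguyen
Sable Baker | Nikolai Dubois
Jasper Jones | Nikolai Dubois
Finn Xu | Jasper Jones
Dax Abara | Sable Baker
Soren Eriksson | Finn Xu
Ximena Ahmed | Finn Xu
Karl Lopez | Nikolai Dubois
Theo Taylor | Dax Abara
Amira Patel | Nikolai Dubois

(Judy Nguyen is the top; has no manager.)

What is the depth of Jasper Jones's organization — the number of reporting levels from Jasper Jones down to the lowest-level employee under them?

The longest chain under Jasper Jones runs Jasper Jones → Finn Xu → Ximena Ahmed, which is 2 levels below Jasper Jones.

2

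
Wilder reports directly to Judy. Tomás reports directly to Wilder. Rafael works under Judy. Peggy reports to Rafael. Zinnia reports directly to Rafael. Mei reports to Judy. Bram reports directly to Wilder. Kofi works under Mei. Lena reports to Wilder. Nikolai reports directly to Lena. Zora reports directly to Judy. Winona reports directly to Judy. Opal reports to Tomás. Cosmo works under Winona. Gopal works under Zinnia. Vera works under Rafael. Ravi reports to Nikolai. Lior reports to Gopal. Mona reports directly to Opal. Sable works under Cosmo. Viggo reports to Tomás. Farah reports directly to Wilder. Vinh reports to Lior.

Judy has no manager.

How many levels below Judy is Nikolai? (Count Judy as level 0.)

3

Chain from Nikolai up to Judy: Nikolai → Lena → Wilder → Judy. That is 3 steps up, so Nikolai is 3 levels below Judy.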